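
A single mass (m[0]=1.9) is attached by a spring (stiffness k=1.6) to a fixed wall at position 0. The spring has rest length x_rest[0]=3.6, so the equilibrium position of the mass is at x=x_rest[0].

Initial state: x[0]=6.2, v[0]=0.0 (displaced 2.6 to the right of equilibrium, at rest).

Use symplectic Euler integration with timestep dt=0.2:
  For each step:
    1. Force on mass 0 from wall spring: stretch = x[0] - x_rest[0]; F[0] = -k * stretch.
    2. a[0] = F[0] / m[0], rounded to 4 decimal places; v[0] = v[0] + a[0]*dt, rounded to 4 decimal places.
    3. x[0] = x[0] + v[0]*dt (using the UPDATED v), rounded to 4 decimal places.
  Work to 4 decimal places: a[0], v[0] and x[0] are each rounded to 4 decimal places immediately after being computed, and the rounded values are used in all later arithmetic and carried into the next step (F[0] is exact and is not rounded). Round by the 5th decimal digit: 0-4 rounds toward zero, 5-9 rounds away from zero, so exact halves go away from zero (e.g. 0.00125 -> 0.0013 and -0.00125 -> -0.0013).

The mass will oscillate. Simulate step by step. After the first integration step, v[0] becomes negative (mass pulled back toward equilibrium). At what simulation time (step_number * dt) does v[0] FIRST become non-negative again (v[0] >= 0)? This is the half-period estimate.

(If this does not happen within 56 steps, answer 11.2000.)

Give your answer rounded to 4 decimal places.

Step 0: x=[6.2000] v=[0.0000]
Step 1: x=[6.1124] v=[-0.4379]
Step 2: x=[5.9402] v=[-0.8610]
Step 3: x=[5.6892] v=[-1.2551]
Step 4: x=[5.3678] v=[-1.6070]
Step 5: x=[4.9869] v=[-1.9047]
Step 6: x=[4.5592] v=[-2.1383]
Step 7: x=[4.0992] v=[-2.2998]
Step 8: x=[3.6224] v=[-2.3839]
Step 9: x=[3.1449] v=[-2.3877]
Step 10: x=[2.6827] v=[-2.3111]
Step 11: x=[2.2514] v=[-2.1566]
Step 12: x=[1.8655] v=[-1.9295]
Step 13: x=[1.5380] v=[-1.6374]
Step 14: x=[1.2800] v=[-1.2901]
Step 15: x=[1.1001] v=[-0.8994]
Step 16: x=[1.0044] v=[-0.4784]
Step 17: x=[0.9962] v=[-0.0412]
Step 18: x=[1.0757] v=[0.3973]
First v>=0 after going negative at step 18, time=3.6000

Answer: 3.6000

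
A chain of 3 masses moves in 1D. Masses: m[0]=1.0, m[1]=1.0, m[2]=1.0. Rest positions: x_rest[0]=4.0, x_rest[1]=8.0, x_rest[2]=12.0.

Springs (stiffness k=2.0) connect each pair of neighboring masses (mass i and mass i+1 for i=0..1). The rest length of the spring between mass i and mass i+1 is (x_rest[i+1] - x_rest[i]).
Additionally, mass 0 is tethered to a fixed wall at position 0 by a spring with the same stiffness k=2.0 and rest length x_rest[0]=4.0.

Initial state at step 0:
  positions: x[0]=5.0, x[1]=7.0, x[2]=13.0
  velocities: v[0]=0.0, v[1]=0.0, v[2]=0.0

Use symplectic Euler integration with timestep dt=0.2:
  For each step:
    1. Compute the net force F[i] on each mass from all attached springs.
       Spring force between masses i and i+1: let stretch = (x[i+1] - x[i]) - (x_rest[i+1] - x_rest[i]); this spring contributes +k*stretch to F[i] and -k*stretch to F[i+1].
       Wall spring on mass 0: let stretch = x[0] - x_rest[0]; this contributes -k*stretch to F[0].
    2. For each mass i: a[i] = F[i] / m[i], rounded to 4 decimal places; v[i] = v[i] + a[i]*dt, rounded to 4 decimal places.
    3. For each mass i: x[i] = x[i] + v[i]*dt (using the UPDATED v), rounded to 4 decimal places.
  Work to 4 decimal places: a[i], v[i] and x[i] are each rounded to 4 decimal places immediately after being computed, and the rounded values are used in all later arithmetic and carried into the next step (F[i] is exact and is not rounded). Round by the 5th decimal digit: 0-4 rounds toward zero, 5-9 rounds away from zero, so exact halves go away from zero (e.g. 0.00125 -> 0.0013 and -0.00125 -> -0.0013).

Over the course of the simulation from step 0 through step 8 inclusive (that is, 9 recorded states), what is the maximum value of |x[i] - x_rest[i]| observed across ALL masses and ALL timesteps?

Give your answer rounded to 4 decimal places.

Step 0: x=[5.0000 7.0000 13.0000] v=[0.0000 0.0000 0.0000]
Step 1: x=[4.7600 7.3200 12.8400] v=[-1.2000 1.6000 -0.8000]
Step 2: x=[4.3440 7.8768 12.5584] v=[-2.0800 2.7840 -1.4080]
Step 3: x=[3.8631 8.5255 12.2223] v=[-2.4045 3.2435 -1.6806]
Step 4: x=[3.4461 9.0970 11.9104] v=[-2.0848 2.8573 -1.5593]
Step 5: x=[3.2055 9.4415 11.6935] v=[-1.2029 1.7223 -1.0847]
Step 6: x=[3.2074 9.4672 11.6164] v=[0.0093 0.1287 -0.3855]
Step 7: x=[3.4535 9.1641 11.6874] v=[1.2303 -1.5155 0.3548]
Step 8: x=[3.8801 8.6060 11.8765] v=[2.1331 -2.7904 0.9455]
Max displacement = 1.4672

Answer: 1.4672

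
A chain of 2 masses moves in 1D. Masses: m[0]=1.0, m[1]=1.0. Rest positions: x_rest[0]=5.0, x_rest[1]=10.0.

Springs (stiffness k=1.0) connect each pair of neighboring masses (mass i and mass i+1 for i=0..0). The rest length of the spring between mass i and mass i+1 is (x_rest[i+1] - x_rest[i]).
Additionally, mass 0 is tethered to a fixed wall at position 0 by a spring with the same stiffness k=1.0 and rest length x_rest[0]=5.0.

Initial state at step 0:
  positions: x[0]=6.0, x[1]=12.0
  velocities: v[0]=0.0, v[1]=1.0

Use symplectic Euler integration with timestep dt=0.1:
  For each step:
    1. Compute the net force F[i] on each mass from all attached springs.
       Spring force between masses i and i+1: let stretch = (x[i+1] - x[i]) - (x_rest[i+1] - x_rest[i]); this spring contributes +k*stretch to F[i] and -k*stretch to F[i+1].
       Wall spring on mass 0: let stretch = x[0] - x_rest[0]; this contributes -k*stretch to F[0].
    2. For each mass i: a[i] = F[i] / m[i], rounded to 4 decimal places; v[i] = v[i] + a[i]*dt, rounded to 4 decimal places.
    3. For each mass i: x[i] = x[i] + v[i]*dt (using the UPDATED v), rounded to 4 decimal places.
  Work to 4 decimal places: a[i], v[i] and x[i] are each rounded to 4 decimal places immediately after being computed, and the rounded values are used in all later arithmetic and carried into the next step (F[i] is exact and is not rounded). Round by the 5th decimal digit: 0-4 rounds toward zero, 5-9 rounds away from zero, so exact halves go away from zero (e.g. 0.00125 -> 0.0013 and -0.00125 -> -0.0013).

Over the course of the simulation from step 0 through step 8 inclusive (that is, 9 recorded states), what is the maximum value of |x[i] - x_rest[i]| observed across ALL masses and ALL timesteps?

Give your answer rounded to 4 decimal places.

Step 0: x=[6.0000 12.0000] v=[0.0000 1.0000]
Step 1: x=[6.0000 12.0900] v=[0.0000 0.9000]
Step 2: x=[6.0009 12.1691] v=[0.0090 0.7910]
Step 3: x=[6.0035 12.2365] v=[0.0257 0.6742]
Step 4: x=[6.0084 12.2916] v=[0.0487 0.5509]
Step 5: x=[6.0160 12.3339] v=[0.0762 0.4226]
Step 6: x=[6.0266 12.3630] v=[0.1064 0.2908]
Step 7: x=[6.0403 12.3787] v=[0.1374 0.1572]
Step 8: x=[6.0570 12.3810] v=[0.1672 0.0234]
Max displacement = 2.3810

Answer: 2.3810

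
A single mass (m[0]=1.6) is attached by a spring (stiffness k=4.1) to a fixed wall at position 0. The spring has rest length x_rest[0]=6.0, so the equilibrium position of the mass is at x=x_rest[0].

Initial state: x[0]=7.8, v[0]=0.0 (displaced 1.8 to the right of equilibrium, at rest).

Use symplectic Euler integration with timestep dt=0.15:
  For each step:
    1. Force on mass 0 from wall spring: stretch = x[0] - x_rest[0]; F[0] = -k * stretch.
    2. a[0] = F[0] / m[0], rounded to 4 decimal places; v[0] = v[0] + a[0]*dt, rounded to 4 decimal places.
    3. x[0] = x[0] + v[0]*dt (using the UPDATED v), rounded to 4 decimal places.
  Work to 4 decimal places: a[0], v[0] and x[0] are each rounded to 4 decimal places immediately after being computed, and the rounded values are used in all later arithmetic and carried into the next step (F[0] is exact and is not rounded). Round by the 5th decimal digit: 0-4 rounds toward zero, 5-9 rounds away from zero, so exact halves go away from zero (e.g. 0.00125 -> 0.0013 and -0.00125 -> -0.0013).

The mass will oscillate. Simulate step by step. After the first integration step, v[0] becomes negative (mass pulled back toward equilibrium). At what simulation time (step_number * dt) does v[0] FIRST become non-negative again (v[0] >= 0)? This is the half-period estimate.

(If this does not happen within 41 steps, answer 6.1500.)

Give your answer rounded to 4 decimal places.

Answer: 2.1000

Derivation:
Step 0: x=[7.8000] v=[0.0000]
Step 1: x=[7.6962] v=[-0.6919]
Step 2: x=[7.4946] v=[-1.3439]
Step 3: x=[7.2068] v=[-1.9184]
Step 4: x=[6.8495] v=[-2.3823]
Step 5: x=[6.4432] v=[-2.7088]
Step 6: x=[6.0113] v=[-2.8792]
Step 7: x=[5.5788] v=[-2.8836]
Step 8: x=[5.1705] v=[-2.7217]
Step 9: x=[4.8101] v=[-2.4029]
Step 10: x=[4.5183] v=[-1.9455]
Step 11: x=[4.3119] v=[-1.3760]
Step 12: x=[4.2028] v=[-0.7271]
Step 13: x=[4.1974] v=[-0.0363]
Step 14: x=[4.2959] v=[0.6566]
First v>=0 after going negative at step 14, time=2.1000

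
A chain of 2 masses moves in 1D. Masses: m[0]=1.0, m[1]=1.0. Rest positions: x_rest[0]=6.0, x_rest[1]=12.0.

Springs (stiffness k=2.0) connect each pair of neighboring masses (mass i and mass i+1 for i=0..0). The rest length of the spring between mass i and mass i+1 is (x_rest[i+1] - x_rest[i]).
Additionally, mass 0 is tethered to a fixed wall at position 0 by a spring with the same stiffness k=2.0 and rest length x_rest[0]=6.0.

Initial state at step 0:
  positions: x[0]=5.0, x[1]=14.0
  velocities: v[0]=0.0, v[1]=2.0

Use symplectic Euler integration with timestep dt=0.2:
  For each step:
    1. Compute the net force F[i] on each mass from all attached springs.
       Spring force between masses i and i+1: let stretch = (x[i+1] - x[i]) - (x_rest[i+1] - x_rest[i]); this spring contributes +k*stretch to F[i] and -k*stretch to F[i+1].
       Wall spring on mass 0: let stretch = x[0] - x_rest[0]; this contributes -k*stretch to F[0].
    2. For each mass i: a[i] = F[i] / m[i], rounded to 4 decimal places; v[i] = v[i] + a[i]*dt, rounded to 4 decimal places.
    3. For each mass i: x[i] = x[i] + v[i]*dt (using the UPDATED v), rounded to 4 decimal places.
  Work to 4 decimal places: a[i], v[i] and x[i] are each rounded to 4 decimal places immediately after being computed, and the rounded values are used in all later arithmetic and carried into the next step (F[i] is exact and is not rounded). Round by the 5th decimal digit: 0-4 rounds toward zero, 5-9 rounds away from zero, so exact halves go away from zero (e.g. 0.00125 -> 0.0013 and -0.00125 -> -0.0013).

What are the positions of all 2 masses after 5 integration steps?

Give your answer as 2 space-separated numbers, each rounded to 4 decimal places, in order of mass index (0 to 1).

Step 0: x=[5.0000 14.0000] v=[0.0000 2.0000]
Step 1: x=[5.3200 14.1600] v=[1.6000 0.8000]
Step 2: x=[5.9216 14.0928] v=[3.0080 -0.3360]
Step 3: x=[6.7032 13.8519] v=[3.9078 -1.2045]
Step 4: x=[7.5204 13.5191] v=[4.0860 -1.6640]
Step 5: x=[8.2159 13.1864] v=[3.4773 -1.6635]

Answer: 8.2159 13.1864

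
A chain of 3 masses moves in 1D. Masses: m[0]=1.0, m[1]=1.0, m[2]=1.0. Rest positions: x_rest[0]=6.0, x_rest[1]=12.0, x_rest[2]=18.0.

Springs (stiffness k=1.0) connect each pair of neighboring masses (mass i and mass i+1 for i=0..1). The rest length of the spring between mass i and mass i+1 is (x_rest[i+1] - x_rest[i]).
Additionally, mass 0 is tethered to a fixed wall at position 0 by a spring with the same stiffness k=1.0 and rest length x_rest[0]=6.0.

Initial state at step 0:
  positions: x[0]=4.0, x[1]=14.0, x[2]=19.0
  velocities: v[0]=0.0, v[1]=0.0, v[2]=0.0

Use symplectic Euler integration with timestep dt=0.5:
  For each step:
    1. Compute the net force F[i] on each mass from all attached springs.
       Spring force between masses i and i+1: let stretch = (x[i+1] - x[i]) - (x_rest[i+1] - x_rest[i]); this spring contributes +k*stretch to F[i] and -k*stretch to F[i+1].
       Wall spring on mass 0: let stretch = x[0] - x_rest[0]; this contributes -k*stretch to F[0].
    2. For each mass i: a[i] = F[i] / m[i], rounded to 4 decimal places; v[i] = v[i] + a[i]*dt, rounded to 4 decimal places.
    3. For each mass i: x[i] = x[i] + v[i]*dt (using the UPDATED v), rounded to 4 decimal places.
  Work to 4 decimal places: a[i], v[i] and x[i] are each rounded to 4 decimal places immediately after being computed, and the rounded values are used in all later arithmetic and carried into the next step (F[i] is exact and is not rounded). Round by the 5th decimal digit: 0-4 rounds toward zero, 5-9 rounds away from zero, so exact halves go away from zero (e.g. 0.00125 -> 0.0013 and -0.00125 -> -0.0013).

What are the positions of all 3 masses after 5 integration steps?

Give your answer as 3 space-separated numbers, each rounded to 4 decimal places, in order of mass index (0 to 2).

Answer: 6.5293 13.5088 17.1367

Derivation:
Step 0: x=[4.0000 14.0000 19.0000] v=[0.0000 0.0000 0.0000]
Step 1: x=[5.5000 12.7500 19.2500] v=[3.0000 -2.5000 0.5000]
Step 2: x=[7.4375 11.3125 19.3750] v=[3.8750 -2.8750 0.2500]
Step 3: x=[8.4844 10.9219 18.9844] v=[2.0938 -0.7813 -0.7813]
Step 4: x=[8.0196 11.9375 18.0781] v=[-0.9297 2.0312 -1.8126]
Step 5: x=[6.5293 13.5088 17.1367] v=[-2.9806 3.1426 -1.8829]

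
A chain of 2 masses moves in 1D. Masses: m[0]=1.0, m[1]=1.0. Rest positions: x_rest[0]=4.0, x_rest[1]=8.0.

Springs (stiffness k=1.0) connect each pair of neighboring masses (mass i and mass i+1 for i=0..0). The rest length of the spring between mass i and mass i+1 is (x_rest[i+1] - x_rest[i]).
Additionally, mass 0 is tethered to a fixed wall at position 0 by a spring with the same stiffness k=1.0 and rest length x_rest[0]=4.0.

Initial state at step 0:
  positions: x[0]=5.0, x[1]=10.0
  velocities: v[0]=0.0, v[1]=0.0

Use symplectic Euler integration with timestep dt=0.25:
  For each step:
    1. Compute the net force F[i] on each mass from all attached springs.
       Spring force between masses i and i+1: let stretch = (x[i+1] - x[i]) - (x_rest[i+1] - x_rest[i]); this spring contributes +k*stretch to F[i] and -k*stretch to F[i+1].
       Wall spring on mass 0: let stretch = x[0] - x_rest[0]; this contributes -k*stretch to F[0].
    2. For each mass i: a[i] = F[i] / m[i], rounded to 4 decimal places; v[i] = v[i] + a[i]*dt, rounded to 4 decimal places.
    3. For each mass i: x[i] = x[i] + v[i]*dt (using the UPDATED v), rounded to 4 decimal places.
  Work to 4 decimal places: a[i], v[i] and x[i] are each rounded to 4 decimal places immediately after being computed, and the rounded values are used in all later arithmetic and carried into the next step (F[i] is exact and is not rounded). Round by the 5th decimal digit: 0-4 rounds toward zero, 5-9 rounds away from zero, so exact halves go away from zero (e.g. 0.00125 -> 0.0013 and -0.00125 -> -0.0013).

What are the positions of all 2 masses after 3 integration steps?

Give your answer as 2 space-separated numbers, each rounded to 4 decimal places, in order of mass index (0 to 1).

Answer: 4.9812 9.6440

Derivation:
Step 0: x=[5.0000 10.0000] v=[0.0000 0.0000]
Step 1: x=[5.0000 9.9375] v=[0.0000 -0.2500]
Step 2: x=[4.9961 9.8164] v=[-0.0156 -0.4844]
Step 3: x=[4.9812 9.6440] v=[-0.0596 -0.6895]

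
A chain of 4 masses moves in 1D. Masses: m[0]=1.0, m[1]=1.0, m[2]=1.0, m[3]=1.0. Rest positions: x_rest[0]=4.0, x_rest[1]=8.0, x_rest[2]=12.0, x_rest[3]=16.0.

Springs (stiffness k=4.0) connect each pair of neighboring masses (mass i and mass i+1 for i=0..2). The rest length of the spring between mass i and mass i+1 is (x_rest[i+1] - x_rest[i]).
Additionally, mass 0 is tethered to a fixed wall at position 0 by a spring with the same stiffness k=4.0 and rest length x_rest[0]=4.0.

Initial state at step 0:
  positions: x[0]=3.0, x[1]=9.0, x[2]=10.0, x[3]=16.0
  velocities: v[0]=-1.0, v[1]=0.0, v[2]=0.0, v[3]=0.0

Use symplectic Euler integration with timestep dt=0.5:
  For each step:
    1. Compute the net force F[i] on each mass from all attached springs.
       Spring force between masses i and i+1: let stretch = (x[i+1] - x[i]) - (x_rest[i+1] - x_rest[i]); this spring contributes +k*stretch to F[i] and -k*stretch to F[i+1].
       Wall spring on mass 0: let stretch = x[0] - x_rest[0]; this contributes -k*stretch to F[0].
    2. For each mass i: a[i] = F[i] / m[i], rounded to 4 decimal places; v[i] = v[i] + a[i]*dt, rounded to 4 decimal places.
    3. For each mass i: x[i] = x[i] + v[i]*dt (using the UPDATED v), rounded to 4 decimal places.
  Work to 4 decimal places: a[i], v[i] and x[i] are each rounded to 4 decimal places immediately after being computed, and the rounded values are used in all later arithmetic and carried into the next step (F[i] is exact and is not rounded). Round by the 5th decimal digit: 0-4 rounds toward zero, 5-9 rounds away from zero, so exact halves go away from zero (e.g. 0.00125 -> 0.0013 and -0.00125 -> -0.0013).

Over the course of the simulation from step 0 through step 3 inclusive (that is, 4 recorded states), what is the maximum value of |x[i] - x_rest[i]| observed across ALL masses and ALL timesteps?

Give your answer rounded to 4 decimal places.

Answer: 4.0000

Derivation:
Step 0: x=[3.0000 9.0000 10.0000 16.0000] v=[-1.0000 0.0000 0.0000 0.0000]
Step 1: x=[5.5000 4.0000 15.0000 14.0000] v=[5.0000 -10.0000 10.0000 -4.0000]
Step 2: x=[1.0000 11.5000 8.0000 17.0000] v=[-9.0000 15.0000 -14.0000 6.0000]
Step 3: x=[6.0000 5.0000 13.5000 15.0000] v=[10.0000 -13.0000 11.0000 -4.0000]
Max displacement = 4.0000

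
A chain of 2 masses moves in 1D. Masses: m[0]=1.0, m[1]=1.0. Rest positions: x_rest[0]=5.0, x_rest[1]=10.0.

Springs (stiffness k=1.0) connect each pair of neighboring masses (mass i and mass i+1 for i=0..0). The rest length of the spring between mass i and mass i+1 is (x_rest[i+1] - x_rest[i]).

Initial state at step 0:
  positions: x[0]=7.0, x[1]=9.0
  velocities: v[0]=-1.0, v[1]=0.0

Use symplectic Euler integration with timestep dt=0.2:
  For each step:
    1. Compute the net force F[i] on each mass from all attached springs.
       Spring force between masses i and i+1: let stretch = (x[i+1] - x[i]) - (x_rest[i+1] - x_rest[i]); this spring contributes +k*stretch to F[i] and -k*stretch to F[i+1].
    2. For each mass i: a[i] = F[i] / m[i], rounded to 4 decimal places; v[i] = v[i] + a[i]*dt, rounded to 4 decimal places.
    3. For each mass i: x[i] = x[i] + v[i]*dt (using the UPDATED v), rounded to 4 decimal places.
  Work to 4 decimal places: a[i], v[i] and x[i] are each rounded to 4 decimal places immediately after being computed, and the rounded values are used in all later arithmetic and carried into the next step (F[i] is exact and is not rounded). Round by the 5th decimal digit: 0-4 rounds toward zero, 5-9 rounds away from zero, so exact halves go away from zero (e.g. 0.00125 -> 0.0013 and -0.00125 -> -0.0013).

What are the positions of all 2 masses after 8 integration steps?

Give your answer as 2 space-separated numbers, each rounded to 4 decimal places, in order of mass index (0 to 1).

Answer: 3.2970 11.1030

Derivation:
Step 0: x=[7.0000 9.0000] v=[-1.0000 0.0000]
Step 1: x=[6.6800 9.1200] v=[-1.6000 0.6000]
Step 2: x=[6.2576 9.3424] v=[-2.1120 1.1120]
Step 3: x=[5.7586 9.6414] v=[-2.4950 1.4950]
Step 4: x=[5.2149 9.9851] v=[-2.7184 1.7184]
Step 5: x=[4.6620 10.3380] v=[-2.7644 1.7644]
Step 6: x=[4.1362 10.6638] v=[-2.6292 1.6292]
Step 7: x=[3.6715 10.9285] v=[-2.3237 1.3237]
Step 8: x=[3.2970 11.1030] v=[-1.8723 0.8723]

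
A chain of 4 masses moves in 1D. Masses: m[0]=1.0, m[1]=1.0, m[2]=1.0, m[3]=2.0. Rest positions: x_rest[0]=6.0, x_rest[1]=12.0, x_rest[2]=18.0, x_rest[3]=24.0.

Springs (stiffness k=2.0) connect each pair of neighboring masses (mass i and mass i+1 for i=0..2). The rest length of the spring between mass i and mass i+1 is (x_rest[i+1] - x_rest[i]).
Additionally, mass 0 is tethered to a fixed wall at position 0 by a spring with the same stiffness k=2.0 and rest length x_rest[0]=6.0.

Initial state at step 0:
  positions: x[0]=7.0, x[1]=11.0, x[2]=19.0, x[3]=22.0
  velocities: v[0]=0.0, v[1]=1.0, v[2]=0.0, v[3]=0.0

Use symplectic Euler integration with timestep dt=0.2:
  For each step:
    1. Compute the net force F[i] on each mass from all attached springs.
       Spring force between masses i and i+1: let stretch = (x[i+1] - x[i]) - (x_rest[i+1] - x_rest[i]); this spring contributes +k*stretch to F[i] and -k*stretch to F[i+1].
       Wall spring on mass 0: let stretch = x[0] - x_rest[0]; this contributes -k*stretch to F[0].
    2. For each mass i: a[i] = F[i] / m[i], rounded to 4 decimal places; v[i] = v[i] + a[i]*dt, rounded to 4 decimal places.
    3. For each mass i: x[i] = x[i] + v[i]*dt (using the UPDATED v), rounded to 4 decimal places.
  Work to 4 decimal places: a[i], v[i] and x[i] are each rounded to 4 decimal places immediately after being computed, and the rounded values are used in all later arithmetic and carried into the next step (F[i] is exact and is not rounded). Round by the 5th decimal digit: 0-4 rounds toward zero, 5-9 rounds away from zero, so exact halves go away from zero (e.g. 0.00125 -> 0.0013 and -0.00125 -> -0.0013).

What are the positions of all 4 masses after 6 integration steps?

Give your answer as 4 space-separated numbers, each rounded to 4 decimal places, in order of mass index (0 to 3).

Answer: 5.4352 13.1204 15.9942 23.4439

Derivation:
Step 0: x=[7.0000 11.0000 19.0000 22.0000] v=[0.0000 1.0000 0.0000 0.0000]
Step 1: x=[6.7600 11.5200 18.6000 22.1200] v=[-1.2000 2.6000 -2.0000 0.6000]
Step 2: x=[6.3600 12.2256 17.9152 22.3392] v=[-2.0000 3.5280 -3.4240 1.0960]
Step 3: x=[5.9204 12.9171 17.1292 22.6214] v=[-2.1978 3.4576 -3.9302 1.4112]
Step 4: x=[5.5669 13.3859 16.4456 22.9240] v=[-1.7673 2.3438 -3.4182 1.5128]
Step 5: x=[5.3936 13.4739 16.0355 23.2074] v=[-0.8665 0.4401 -2.0507 1.4171]
Step 6: x=[5.4352 13.1204 15.9942 23.4439] v=[0.2082 -1.7674 -0.2066 1.1827]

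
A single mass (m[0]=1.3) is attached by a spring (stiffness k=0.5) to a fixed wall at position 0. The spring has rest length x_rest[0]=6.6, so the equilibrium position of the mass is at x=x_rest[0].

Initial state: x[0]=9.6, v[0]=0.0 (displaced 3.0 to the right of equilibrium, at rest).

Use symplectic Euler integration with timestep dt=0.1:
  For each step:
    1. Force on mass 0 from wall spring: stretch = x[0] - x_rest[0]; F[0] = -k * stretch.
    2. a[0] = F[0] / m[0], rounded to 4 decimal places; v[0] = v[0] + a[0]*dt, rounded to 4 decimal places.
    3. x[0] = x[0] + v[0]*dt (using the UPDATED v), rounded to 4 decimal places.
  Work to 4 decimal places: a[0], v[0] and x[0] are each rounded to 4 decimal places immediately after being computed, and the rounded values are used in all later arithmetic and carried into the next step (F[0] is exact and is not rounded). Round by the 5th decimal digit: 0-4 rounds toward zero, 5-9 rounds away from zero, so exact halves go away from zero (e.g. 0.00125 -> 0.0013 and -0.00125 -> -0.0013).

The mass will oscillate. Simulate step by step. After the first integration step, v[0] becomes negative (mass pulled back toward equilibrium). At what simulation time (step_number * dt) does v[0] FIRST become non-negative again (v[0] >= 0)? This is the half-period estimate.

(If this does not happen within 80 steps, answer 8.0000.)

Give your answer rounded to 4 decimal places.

Step 0: x=[9.6000] v=[0.0000]
Step 1: x=[9.5885] v=[-0.1154]
Step 2: x=[9.5655] v=[-0.2303]
Step 3: x=[9.5311] v=[-0.3444]
Step 4: x=[9.4854] v=[-0.4571]
Step 5: x=[9.4286] v=[-0.5681]
Step 6: x=[9.3609] v=[-0.6769]
Step 7: x=[9.2826] v=[-0.7831]
Step 8: x=[9.1940] v=[-0.8863]
Step 9: x=[9.0954] v=[-0.9861]
Step 10: x=[8.9872] v=[-1.0821]
Step 11: x=[8.8698] v=[-1.1739]
Step 12: x=[8.7437] v=[-1.2612]
Step 13: x=[8.6093] v=[-1.3437]
Step 14: x=[8.4672] v=[-1.4210]
Step 15: x=[8.3179] v=[-1.4928]
Step 16: x=[8.1620] v=[-1.5589]
Step 17: x=[8.0001] v=[-1.6190]
Step 18: x=[7.8328] v=[-1.6729]
Step 19: x=[7.6608] v=[-1.7203]
Step 20: x=[7.4847] v=[-1.7611]
Step 21: x=[7.3052] v=[-1.7951]
Step 22: x=[7.1230] v=[-1.8222]
Step 23: x=[6.9388] v=[-1.8423]
Step 24: x=[6.7533] v=[-1.8553]
Step 25: x=[6.5672] v=[-1.8612]
Step 26: x=[6.3812] v=[-1.8599]
Step 27: x=[6.1961] v=[-1.8515]
Step 28: x=[6.0125] v=[-1.8360]
Step 29: x=[5.8312] v=[-1.8134]
Step 30: x=[5.6528] v=[-1.7838]
Step 31: x=[5.4781] v=[-1.7474]
Step 32: x=[5.3077] v=[-1.7043]
Step 33: x=[5.1422] v=[-1.6546]
Step 34: x=[4.9824] v=[-1.5985]
Step 35: x=[4.8288] v=[-1.5363]
Step 36: x=[4.6820] v=[-1.4682]
Step 37: x=[4.5426] v=[-1.3944]
Step 38: x=[4.4111] v=[-1.3153]
Step 39: x=[4.2880] v=[-1.2311]
Step 40: x=[4.1738] v=[-1.1422]
Step 41: x=[4.0689] v=[-1.0489]
Step 42: x=[3.9737] v=[-0.9516]
Step 43: x=[3.8886] v=[-0.8506]
Step 44: x=[3.8140] v=[-0.7463]
Step 45: x=[3.7501] v=[-0.6392]
Step 46: x=[3.6971] v=[-0.5296]
Step 47: x=[3.6553] v=[-0.4180]
Step 48: x=[3.6248] v=[-0.3047]
Step 49: x=[3.6058] v=[-0.1903]
Step 50: x=[3.5983] v=[-0.0751]
Step 51: x=[3.6023] v=[0.0404]
First v>=0 after going negative at step 51, time=5.1000

Answer: 5.1000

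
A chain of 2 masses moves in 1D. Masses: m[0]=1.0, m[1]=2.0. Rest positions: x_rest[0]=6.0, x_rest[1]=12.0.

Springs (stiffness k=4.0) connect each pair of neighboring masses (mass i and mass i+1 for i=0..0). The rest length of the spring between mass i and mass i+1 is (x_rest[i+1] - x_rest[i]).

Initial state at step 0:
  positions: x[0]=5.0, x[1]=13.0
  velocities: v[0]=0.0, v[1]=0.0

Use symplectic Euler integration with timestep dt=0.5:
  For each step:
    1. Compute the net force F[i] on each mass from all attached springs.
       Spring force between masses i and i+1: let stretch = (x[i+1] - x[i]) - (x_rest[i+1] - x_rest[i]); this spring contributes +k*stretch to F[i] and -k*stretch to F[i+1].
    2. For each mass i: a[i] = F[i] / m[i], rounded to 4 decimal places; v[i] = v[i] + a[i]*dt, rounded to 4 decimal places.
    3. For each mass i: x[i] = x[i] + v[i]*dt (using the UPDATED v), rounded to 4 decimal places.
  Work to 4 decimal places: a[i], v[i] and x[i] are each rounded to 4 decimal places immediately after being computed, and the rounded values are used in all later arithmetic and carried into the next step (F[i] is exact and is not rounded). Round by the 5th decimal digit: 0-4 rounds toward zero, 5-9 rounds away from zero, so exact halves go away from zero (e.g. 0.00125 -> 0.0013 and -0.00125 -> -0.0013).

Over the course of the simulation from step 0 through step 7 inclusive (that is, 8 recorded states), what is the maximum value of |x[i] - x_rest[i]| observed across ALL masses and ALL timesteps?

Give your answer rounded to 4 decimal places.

Answer: 2.0000

Derivation:
Step 0: x=[5.0000 13.0000] v=[0.0000 0.0000]
Step 1: x=[7.0000 12.0000] v=[4.0000 -2.0000]
Step 2: x=[8.0000 11.5000] v=[2.0000 -1.0000]
Step 3: x=[6.5000 12.2500] v=[-3.0000 1.5000]
Step 4: x=[4.7500 13.1250] v=[-3.5000 1.7500]
Step 5: x=[5.3750 12.8125] v=[1.2500 -0.6250]
Step 6: x=[7.4375 11.7813] v=[4.1250 -2.0625]
Step 7: x=[7.8438 11.5782] v=[0.8126 -0.4063]
Max displacement = 2.0000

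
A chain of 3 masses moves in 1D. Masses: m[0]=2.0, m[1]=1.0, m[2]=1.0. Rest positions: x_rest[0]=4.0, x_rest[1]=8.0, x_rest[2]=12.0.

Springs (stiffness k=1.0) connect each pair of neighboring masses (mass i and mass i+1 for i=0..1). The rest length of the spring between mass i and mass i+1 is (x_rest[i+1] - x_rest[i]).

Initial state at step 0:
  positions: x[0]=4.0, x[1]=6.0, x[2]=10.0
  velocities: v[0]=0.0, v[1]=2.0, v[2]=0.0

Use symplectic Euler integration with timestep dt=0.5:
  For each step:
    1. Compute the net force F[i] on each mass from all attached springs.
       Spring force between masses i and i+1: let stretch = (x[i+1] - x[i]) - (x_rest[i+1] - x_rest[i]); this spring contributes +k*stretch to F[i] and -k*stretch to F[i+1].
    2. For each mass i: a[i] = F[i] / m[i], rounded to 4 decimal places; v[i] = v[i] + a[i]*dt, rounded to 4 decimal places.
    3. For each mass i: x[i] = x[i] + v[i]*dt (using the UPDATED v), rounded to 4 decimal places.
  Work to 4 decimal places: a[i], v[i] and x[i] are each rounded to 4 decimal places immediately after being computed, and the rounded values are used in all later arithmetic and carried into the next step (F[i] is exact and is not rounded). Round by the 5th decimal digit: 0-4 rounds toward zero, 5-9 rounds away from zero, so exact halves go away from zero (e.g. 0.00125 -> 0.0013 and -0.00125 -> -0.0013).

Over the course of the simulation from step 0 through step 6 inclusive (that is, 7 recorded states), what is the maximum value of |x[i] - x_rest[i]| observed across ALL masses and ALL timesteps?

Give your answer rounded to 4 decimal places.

Answer: 2.7533

Derivation:
Step 0: x=[4.0000 6.0000 10.0000] v=[0.0000 2.0000 0.0000]
Step 1: x=[3.7500 7.5000 10.0000] v=[-0.5000 3.0000 0.0000]
Step 2: x=[3.4688 8.6875 10.3750] v=[-0.5625 2.3750 0.7500]
Step 3: x=[3.3399 8.9922 11.3282] v=[-0.2578 0.6094 1.9063]
Step 4: x=[3.4176 8.4678 12.6974] v=[0.1553 -1.0488 2.7383]
Step 5: x=[3.6266 7.7383 14.0092] v=[0.4179 -1.4591 2.6235]
Step 6: x=[3.8496 7.5486 14.7533] v=[0.4459 -0.3795 1.4881]
Max displacement = 2.7533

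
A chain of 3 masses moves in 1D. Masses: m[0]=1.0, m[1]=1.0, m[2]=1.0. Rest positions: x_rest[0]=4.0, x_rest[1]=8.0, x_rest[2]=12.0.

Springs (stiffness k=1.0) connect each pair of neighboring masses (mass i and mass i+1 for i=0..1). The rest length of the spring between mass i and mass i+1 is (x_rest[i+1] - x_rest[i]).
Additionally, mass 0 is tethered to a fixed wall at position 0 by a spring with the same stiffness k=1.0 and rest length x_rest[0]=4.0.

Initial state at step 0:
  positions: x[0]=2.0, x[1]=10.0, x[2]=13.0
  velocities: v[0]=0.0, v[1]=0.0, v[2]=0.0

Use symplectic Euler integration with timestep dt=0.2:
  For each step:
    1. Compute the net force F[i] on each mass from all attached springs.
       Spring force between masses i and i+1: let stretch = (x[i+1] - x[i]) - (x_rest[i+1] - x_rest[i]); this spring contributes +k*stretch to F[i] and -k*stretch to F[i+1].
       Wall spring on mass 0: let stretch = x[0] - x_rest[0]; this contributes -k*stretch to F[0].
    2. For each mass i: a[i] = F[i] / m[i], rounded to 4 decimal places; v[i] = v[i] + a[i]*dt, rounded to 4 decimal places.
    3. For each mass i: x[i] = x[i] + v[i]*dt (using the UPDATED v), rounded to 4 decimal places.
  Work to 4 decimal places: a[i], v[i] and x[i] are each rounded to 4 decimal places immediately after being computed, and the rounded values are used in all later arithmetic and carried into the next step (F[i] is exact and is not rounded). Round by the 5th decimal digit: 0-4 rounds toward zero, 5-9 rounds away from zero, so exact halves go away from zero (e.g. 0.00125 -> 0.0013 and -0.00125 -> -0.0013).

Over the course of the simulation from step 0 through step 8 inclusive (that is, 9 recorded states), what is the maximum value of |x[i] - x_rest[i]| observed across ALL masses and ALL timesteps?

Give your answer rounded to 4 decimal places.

Step 0: x=[2.0000 10.0000 13.0000] v=[0.0000 0.0000 0.0000]
Step 1: x=[2.2400 9.8000 13.0400] v=[1.2000 -1.0000 0.2000]
Step 2: x=[2.6928 9.4272 13.1104] v=[2.2640 -1.8640 0.3520]
Step 3: x=[3.3073 8.9324 13.1935] v=[3.0723 -2.4742 0.4154]
Step 4: x=[4.0145 8.3830 13.2661] v=[3.5359 -2.7470 0.3632]
Step 5: x=[4.7358 7.8542 13.3034] v=[3.6067 -2.6441 0.1866]
Step 6: x=[5.3924 7.4186 13.2828] v=[3.2832 -2.1779 -0.1032]
Step 7: x=[5.9144 7.1365 13.1876] v=[2.6100 -1.4103 -0.4760]
Step 8: x=[6.2487 7.0476 13.0104] v=[1.6715 -0.4445 -0.8862]
Max displacement = 2.2487

Answer: 2.2487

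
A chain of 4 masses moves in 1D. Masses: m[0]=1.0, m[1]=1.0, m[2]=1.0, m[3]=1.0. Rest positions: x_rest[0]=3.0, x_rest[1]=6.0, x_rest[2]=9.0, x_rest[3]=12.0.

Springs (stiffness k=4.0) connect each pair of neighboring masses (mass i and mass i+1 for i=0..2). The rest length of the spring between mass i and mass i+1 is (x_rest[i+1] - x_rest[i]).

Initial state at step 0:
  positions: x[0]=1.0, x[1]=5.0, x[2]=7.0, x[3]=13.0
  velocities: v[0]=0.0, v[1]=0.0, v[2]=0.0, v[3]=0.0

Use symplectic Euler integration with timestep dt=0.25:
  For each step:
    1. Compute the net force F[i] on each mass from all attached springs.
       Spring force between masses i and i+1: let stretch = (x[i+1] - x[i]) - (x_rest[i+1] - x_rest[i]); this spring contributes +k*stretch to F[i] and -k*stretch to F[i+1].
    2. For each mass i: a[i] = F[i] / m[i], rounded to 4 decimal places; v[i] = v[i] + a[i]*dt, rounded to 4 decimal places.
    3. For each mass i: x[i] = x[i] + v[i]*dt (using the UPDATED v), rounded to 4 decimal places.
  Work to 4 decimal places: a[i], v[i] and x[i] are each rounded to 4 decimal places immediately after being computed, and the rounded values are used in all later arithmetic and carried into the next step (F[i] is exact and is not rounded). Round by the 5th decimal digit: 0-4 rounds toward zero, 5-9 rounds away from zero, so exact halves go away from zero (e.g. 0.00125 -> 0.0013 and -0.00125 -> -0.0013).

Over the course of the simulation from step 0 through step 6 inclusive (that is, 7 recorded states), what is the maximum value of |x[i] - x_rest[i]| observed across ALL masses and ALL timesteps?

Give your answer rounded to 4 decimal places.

Step 0: x=[1.0000 5.0000 7.0000 13.0000] v=[0.0000 0.0000 0.0000 0.0000]
Step 1: x=[1.2500 4.5000 8.0000 12.2500] v=[1.0000 -2.0000 4.0000 -3.0000]
Step 2: x=[1.5625 4.0625 9.1875 11.1875] v=[1.2500 -1.7500 4.7500 -4.2500]
Step 3: x=[1.7500 4.2813 9.5938 10.3750] v=[0.7500 0.8750 1.6250 -3.2500]
Step 4: x=[1.8203 5.1954 8.8672 10.1172] v=[0.2813 3.6562 -2.9063 -1.0312]
Step 5: x=[1.9844 6.1836 7.5352 10.2969] v=[0.6564 3.9529 -5.3281 0.7188]
Step 6: x=[2.4483 6.4599 6.5557 10.5362] v=[1.8556 1.1053 -3.9180 0.9571]
Max displacement = 2.4443

Answer: 2.4443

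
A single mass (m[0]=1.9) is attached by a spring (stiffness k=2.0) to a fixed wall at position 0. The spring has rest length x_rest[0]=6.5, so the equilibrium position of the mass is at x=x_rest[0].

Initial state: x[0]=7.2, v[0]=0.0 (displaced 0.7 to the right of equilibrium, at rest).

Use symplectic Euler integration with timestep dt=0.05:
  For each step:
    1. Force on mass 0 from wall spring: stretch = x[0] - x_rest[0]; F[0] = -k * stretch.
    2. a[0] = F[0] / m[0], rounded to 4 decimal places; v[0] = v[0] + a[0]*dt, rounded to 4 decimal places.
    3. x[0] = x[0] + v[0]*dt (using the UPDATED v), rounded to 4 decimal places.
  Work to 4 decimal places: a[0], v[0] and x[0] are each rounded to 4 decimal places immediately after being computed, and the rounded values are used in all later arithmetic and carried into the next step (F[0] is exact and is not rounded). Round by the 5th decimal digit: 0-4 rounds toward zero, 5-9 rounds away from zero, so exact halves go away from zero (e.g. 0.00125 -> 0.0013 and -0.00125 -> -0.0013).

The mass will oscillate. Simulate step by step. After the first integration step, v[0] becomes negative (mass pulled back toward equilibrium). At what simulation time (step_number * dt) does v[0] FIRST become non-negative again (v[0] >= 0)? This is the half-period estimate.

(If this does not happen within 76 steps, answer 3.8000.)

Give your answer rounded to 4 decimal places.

Step 0: x=[7.2000] v=[0.0000]
Step 1: x=[7.1982] v=[-0.0368]
Step 2: x=[7.1945] v=[-0.0735]
Step 3: x=[7.1890] v=[-0.1101]
Step 4: x=[7.1817] v=[-0.1464]
Step 5: x=[7.1726] v=[-0.1823]
Step 6: x=[7.1617] v=[-0.2177]
Step 7: x=[7.1491] v=[-0.2525]
Step 8: x=[7.1348] v=[-0.2867]
Step 9: x=[7.1188] v=[-0.3201]
Step 10: x=[7.1012] v=[-0.3527]
Step 11: x=[7.0820] v=[-0.3843]
Step 12: x=[7.0613] v=[-0.4149]
Step 13: x=[7.0391] v=[-0.4444]
Step 14: x=[7.0155] v=[-0.4728]
Step 15: x=[6.9905] v=[-0.4999]
Step 16: x=[6.9642] v=[-0.5257]
Step 17: x=[6.9367] v=[-0.5501]
Step 18: x=[6.9080] v=[-0.5731]
Step 19: x=[6.8783] v=[-0.5946]
Step 20: x=[6.8476] v=[-0.6145]
Step 21: x=[6.8160] v=[-0.6328]
Step 22: x=[6.7835] v=[-0.6494]
Step 23: x=[6.7503] v=[-0.6643]
Step 24: x=[6.7164] v=[-0.6775]
Step 25: x=[6.6820] v=[-0.6889]
Step 26: x=[6.6471] v=[-0.6985]
Step 27: x=[6.6118] v=[-0.7062]
Step 28: x=[6.5762] v=[-0.7121]
Step 29: x=[6.5404] v=[-0.7161]
Step 30: x=[6.5045] v=[-0.7182]
Step 31: x=[6.4686] v=[-0.7184]
Step 32: x=[6.4328] v=[-0.7167]
Step 33: x=[6.3971] v=[-0.7132]
Step 34: x=[6.3617] v=[-0.7078]
Step 35: x=[6.3267] v=[-0.7005]
Step 36: x=[6.2921] v=[-0.6914]
Step 37: x=[6.2581] v=[-0.6805]
Step 38: x=[6.2247] v=[-0.6678]
Step 39: x=[6.1920] v=[-0.6533]
Step 40: x=[6.1601] v=[-0.6371]
Step 41: x=[6.1291] v=[-0.6192]
Step 42: x=[6.0991] v=[-0.5997]
Step 43: x=[6.0702] v=[-0.5786]
Step 44: x=[6.0424] v=[-0.5560]
Step 45: x=[6.0158] v=[-0.5319]
Step 46: x=[5.9905] v=[-0.5064]
Step 47: x=[5.9665] v=[-0.4796]
Step 48: x=[5.9439] v=[-0.4515]
Step 49: x=[5.9228] v=[-0.4222]
Step 50: x=[5.9032] v=[-0.3918]
Step 51: x=[5.8852] v=[-0.3604]
Step 52: x=[5.8688] v=[-0.3280]
Step 53: x=[5.8541] v=[-0.2948]
Step 54: x=[5.8411] v=[-0.2608]
Step 55: x=[5.8298] v=[-0.2261]
Step 56: x=[5.8203] v=[-0.1908]
Step 57: x=[5.8126] v=[-0.1550]
Step 58: x=[5.8067] v=[-0.1188]
Step 59: x=[5.8026] v=[-0.0823]
Step 60: x=[5.8003] v=[-0.0456]
Step 61: x=[5.7999] v=[-0.0088]
Step 62: x=[5.8013] v=[0.0280]
First v>=0 after going negative at step 62, time=3.1000

Answer: 3.1000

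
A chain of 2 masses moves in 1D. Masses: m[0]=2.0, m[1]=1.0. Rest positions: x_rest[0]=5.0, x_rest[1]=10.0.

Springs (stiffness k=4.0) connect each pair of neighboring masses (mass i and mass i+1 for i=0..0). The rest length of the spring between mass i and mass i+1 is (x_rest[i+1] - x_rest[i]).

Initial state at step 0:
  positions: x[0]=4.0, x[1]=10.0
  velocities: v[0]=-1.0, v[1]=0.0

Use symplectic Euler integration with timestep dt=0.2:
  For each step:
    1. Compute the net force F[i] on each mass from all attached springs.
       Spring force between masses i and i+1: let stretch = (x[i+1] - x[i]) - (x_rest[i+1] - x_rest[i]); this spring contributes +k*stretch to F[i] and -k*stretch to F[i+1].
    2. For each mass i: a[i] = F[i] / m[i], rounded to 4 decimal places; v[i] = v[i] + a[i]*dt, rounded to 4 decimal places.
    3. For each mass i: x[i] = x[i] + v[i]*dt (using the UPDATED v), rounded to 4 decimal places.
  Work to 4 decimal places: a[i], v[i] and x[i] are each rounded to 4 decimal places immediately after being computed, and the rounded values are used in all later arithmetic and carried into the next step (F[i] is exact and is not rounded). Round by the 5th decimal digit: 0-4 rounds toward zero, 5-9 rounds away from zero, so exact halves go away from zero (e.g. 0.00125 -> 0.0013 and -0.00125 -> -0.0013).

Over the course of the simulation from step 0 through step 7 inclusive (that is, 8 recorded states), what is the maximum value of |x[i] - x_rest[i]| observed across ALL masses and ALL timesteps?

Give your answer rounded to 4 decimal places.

Answer: 2.2678

Derivation:
Step 0: x=[4.0000 10.0000] v=[-1.0000 0.0000]
Step 1: x=[3.8800 9.8400] v=[-0.6000 -0.8000]
Step 2: x=[3.8368 9.5264] v=[-0.2160 -1.5680]
Step 3: x=[3.8488 9.1025] v=[0.0598 -2.1197]
Step 4: x=[3.8811 8.6380] v=[0.1613 -2.3227]
Step 5: x=[3.8939 8.2124] v=[0.0641 -2.1282]
Step 6: x=[3.8522 7.8958] v=[-0.2085 -1.5830]
Step 7: x=[3.7340 7.7322] v=[-0.5911 -0.8179]
Max displacement = 2.2678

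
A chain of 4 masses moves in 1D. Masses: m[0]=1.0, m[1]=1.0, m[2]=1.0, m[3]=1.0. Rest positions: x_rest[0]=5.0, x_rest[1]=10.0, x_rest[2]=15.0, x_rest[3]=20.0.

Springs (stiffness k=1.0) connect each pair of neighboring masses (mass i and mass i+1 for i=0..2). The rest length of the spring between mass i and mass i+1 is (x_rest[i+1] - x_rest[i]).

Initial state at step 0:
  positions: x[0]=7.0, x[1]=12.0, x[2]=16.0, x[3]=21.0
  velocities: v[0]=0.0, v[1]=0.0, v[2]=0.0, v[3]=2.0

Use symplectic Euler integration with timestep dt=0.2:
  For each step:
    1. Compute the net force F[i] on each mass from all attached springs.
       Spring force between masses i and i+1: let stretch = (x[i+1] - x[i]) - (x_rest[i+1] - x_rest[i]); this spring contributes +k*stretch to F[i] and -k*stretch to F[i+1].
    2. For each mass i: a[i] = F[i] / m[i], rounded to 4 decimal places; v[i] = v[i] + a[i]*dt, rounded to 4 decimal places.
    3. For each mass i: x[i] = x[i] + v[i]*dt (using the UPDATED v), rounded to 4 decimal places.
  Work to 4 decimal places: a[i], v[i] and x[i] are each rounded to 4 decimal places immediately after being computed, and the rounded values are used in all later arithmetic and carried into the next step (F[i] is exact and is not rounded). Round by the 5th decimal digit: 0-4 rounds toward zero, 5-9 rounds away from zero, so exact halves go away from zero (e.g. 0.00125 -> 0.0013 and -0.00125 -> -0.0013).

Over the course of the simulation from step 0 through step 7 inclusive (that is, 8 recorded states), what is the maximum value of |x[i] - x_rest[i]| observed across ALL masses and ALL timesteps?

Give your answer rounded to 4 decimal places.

Answer: 3.2040

Derivation:
Step 0: x=[7.0000 12.0000 16.0000 21.0000] v=[0.0000 0.0000 0.0000 2.0000]
Step 1: x=[7.0000 11.9600 16.0400 21.4000] v=[0.0000 -0.2000 0.2000 2.0000]
Step 2: x=[6.9984 11.8848 16.1312 21.7856] v=[-0.0080 -0.3760 0.4560 1.9280]
Step 3: x=[6.9923 11.7840 16.2787 22.1450] v=[-0.0307 -0.5040 0.7376 1.7971]
Step 4: x=[6.9778 11.6713 16.4811 22.4698] v=[-0.0724 -0.5634 1.0119 1.6238]
Step 5: x=[6.9511 11.5633 16.7306 22.7550] v=[-0.1337 -0.5401 1.2477 1.4261]
Step 6: x=[6.9088 11.4775 17.0144 22.9992] v=[-0.2113 -0.4291 1.4191 1.2212]
Step 7: x=[6.8493 11.4304 17.3161 23.2040] v=[-0.2976 -0.2355 1.5087 1.0242]
Max displacement = 3.2040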